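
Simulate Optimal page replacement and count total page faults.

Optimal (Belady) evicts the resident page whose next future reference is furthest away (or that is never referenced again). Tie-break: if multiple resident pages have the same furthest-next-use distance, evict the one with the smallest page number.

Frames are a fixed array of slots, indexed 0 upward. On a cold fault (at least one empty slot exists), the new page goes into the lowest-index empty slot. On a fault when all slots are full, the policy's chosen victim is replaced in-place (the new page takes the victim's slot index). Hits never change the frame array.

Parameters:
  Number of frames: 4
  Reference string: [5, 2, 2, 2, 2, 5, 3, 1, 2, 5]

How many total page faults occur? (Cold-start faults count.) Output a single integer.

Answer: 4

Derivation:
Step 0: ref 5 → FAULT, frames=[5,-,-,-]
Step 1: ref 2 → FAULT, frames=[5,2,-,-]
Step 2: ref 2 → HIT, frames=[5,2,-,-]
Step 3: ref 2 → HIT, frames=[5,2,-,-]
Step 4: ref 2 → HIT, frames=[5,2,-,-]
Step 5: ref 5 → HIT, frames=[5,2,-,-]
Step 6: ref 3 → FAULT, frames=[5,2,3,-]
Step 7: ref 1 → FAULT, frames=[5,2,3,1]
Step 8: ref 2 → HIT, frames=[5,2,3,1]
Step 9: ref 5 → HIT, frames=[5,2,3,1]
Total faults: 4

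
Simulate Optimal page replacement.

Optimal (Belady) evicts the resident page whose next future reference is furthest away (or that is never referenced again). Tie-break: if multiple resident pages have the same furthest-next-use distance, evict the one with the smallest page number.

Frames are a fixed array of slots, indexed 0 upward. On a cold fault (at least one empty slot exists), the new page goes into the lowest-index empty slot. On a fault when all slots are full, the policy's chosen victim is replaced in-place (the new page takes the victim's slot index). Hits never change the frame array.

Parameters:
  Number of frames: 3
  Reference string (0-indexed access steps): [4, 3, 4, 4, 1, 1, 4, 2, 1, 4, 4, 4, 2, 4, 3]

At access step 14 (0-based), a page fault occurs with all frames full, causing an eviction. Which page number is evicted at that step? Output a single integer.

Answer: 1

Derivation:
Step 0: ref 4 -> FAULT, frames=[4,-,-]
Step 1: ref 3 -> FAULT, frames=[4,3,-]
Step 2: ref 4 -> HIT, frames=[4,3,-]
Step 3: ref 4 -> HIT, frames=[4,3,-]
Step 4: ref 1 -> FAULT, frames=[4,3,1]
Step 5: ref 1 -> HIT, frames=[4,3,1]
Step 6: ref 4 -> HIT, frames=[4,3,1]
Step 7: ref 2 -> FAULT, evict 3, frames=[4,2,1]
Step 8: ref 1 -> HIT, frames=[4,2,1]
Step 9: ref 4 -> HIT, frames=[4,2,1]
Step 10: ref 4 -> HIT, frames=[4,2,1]
Step 11: ref 4 -> HIT, frames=[4,2,1]
Step 12: ref 2 -> HIT, frames=[4,2,1]
Step 13: ref 4 -> HIT, frames=[4,2,1]
Step 14: ref 3 -> FAULT, evict 1, frames=[4,2,3]
At step 14: evicted page 1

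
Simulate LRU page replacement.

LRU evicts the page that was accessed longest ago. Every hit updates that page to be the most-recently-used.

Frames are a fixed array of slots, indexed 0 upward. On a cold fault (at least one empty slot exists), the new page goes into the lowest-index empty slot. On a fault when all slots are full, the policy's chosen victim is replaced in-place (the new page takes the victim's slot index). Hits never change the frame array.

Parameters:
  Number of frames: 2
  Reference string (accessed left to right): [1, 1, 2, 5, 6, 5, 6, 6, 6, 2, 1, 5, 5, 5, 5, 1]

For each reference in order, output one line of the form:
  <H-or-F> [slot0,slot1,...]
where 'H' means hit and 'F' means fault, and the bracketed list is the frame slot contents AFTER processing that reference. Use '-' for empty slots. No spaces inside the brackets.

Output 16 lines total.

F [1,-]
H [1,-]
F [1,2]
F [5,2]
F [5,6]
H [5,6]
H [5,6]
H [5,6]
H [5,6]
F [2,6]
F [2,1]
F [5,1]
H [5,1]
H [5,1]
H [5,1]
H [5,1]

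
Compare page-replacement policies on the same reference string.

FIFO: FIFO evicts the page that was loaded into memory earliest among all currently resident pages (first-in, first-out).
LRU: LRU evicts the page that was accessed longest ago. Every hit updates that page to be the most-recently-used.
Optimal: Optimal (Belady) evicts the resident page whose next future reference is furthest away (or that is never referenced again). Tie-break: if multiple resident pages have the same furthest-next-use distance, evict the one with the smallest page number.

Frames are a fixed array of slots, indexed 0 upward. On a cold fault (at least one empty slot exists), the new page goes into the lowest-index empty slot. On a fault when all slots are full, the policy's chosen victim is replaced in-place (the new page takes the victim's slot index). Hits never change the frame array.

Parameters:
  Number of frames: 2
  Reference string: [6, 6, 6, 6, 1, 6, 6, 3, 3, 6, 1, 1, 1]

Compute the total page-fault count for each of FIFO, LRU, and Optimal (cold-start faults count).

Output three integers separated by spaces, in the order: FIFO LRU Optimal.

--- FIFO ---
  step 0: ref 6 -> FAULT, frames=[6,-] (faults so far: 1)
  step 1: ref 6 -> HIT, frames=[6,-] (faults so far: 1)
  step 2: ref 6 -> HIT, frames=[6,-] (faults so far: 1)
  step 3: ref 6 -> HIT, frames=[6,-] (faults so far: 1)
  step 4: ref 1 -> FAULT, frames=[6,1] (faults so far: 2)
  step 5: ref 6 -> HIT, frames=[6,1] (faults so far: 2)
  step 6: ref 6 -> HIT, frames=[6,1] (faults so far: 2)
  step 7: ref 3 -> FAULT, evict 6, frames=[3,1] (faults so far: 3)
  step 8: ref 3 -> HIT, frames=[3,1] (faults so far: 3)
  step 9: ref 6 -> FAULT, evict 1, frames=[3,6] (faults so far: 4)
  step 10: ref 1 -> FAULT, evict 3, frames=[1,6] (faults so far: 5)
  step 11: ref 1 -> HIT, frames=[1,6] (faults so far: 5)
  step 12: ref 1 -> HIT, frames=[1,6] (faults so far: 5)
  FIFO total faults: 5
--- LRU ---
  step 0: ref 6 -> FAULT, frames=[6,-] (faults so far: 1)
  step 1: ref 6 -> HIT, frames=[6,-] (faults so far: 1)
  step 2: ref 6 -> HIT, frames=[6,-] (faults so far: 1)
  step 3: ref 6 -> HIT, frames=[6,-] (faults so far: 1)
  step 4: ref 1 -> FAULT, frames=[6,1] (faults so far: 2)
  step 5: ref 6 -> HIT, frames=[6,1] (faults so far: 2)
  step 6: ref 6 -> HIT, frames=[6,1] (faults so far: 2)
  step 7: ref 3 -> FAULT, evict 1, frames=[6,3] (faults so far: 3)
  step 8: ref 3 -> HIT, frames=[6,3] (faults so far: 3)
  step 9: ref 6 -> HIT, frames=[6,3] (faults so far: 3)
  step 10: ref 1 -> FAULT, evict 3, frames=[6,1] (faults so far: 4)
  step 11: ref 1 -> HIT, frames=[6,1] (faults so far: 4)
  step 12: ref 1 -> HIT, frames=[6,1] (faults so far: 4)
  LRU total faults: 4
--- Optimal ---
  step 0: ref 6 -> FAULT, frames=[6,-] (faults so far: 1)
  step 1: ref 6 -> HIT, frames=[6,-] (faults so far: 1)
  step 2: ref 6 -> HIT, frames=[6,-] (faults so far: 1)
  step 3: ref 6 -> HIT, frames=[6,-] (faults so far: 1)
  step 4: ref 1 -> FAULT, frames=[6,1] (faults so far: 2)
  step 5: ref 6 -> HIT, frames=[6,1] (faults so far: 2)
  step 6: ref 6 -> HIT, frames=[6,1] (faults so far: 2)
  step 7: ref 3 -> FAULT, evict 1, frames=[6,3] (faults so far: 3)
  step 8: ref 3 -> HIT, frames=[6,3] (faults so far: 3)
  step 9: ref 6 -> HIT, frames=[6,3] (faults so far: 3)
  step 10: ref 1 -> FAULT, evict 3, frames=[6,1] (faults so far: 4)
  step 11: ref 1 -> HIT, frames=[6,1] (faults so far: 4)
  step 12: ref 1 -> HIT, frames=[6,1] (faults so far: 4)
  Optimal total faults: 4

Answer: 5 4 4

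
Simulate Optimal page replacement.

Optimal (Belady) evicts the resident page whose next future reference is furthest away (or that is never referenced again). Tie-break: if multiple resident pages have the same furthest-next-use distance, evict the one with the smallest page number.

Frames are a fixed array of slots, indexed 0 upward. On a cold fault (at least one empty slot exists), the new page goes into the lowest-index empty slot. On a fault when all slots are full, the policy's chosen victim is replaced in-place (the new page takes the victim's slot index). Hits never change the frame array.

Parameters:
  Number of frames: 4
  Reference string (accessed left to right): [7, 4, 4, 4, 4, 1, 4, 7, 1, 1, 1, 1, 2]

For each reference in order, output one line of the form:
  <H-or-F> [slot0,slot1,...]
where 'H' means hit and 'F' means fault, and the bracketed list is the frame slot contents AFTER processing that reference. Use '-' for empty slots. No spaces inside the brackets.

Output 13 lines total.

F [7,-,-,-]
F [7,4,-,-]
H [7,4,-,-]
H [7,4,-,-]
H [7,4,-,-]
F [7,4,1,-]
H [7,4,1,-]
H [7,4,1,-]
H [7,4,1,-]
H [7,4,1,-]
H [7,4,1,-]
H [7,4,1,-]
F [7,4,1,2]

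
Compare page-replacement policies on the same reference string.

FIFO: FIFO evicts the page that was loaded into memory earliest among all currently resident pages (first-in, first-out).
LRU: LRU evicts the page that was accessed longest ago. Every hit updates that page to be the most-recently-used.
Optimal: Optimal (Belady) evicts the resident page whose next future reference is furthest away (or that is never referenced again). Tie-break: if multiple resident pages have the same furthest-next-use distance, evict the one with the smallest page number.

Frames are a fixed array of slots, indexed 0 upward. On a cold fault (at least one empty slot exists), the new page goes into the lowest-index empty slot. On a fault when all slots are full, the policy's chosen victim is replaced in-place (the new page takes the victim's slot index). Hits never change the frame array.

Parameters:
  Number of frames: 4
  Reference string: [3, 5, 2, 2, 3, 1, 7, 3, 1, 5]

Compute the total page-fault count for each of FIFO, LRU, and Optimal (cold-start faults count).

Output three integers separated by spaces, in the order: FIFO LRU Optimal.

--- FIFO ---
  step 0: ref 3 -> FAULT, frames=[3,-,-,-] (faults so far: 1)
  step 1: ref 5 -> FAULT, frames=[3,5,-,-] (faults so far: 2)
  step 2: ref 2 -> FAULT, frames=[3,5,2,-] (faults so far: 3)
  step 3: ref 2 -> HIT, frames=[3,5,2,-] (faults so far: 3)
  step 4: ref 3 -> HIT, frames=[3,5,2,-] (faults so far: 3)
  step 5: ref 1 -> FAULT, frames=[3,5,2,1] (faults so far: 4)
  step 6: ref 7 -> FAULT, evict 3, frames=[7,5,2,1] (faults so far: 5)
  step 7: ref 3 -> FAULT, evict 5, frames=[7,3,2,1] (faults so far: 6)
  step 8: ref 1 -> HIT, frames=[7,3,2,1] (faults so far: 6)
  step 9: ref 5 -> FAULT, evict 2, frames=[7,3,5,1] (faults so far: 7)
  FIFO total faults: 7
--- LRU ---
  step 0: ref 3 -> FAULT, frames=[3,-,-,-] (faults so far: 1)
  step 1: ref 5 -> FAULT, frames=[3,5,-,-] (faults so far: 2)
  step 2: ref 2 -> FAULT, frames=[3,5,2,-] (faults so far: 3)
  step 3: ref 2 -> HIT, frames=[3,5,2,-] (faults so far: 3)
  step 4: ref 3 -> HIT, frames=[3,5,2,-] (faults so far: 3)
  step 5: ref 1 -> FAULT, frames=[3,5,2,1] (faults so far: 4)
  step 6: ref 7 -> FAULT, evict 5, frames=[3,7,2,1] (faults so far: 5)
  step 7: ref 3 -> HIT, frames=[3,7,2,1] (faults so far: 5)
  step 8: ref 1 -> HIT, frames=[3,7,2,1] (faults so far: 5)
  step 9: ref 5 -> FAULT, evict 2, frames=[3,7,5,1] (faults so far: 6)
  LRU total faults: 6
--- Optimal ---
  step 0: ref 3 -> FAULT, frames=[3,-,-,-] (faults so far: 1)
  step 1: ref 5 -> FAULT, frames=[3,5,-,-] (faults so far: 2)
  step 2: ref 2 -> FAULT, frames=[3,5,2,-] (faults so far: 3)
  step 3: ref 2 -> HIT, frames=[3,5,2,-] (faults so far: 3)
  step 4: ref 3 -> HIT, frames=[3,5,2,-] (faults so far: 3)
  step 5: ref 1 -> FAULT, frames=[3,5,2,1] (faults so far: 4)
  step 6: ref 7 -> FAULT, evict 2, frames=[3,5,7,1] (faults so far: 5)
  step 7: ref 3 -> HIT, frames=[3,5,7,1] (faults so far: 5)
  step 8: ref 1 -> HIT, frames=[3,5,7,1] (faults so far: 5)
  step 9: ref 5 -> HIT, frames=[3,5,7,1] (faults so far: 5)
  Optimal total faults: 5

Answer: 7 6 5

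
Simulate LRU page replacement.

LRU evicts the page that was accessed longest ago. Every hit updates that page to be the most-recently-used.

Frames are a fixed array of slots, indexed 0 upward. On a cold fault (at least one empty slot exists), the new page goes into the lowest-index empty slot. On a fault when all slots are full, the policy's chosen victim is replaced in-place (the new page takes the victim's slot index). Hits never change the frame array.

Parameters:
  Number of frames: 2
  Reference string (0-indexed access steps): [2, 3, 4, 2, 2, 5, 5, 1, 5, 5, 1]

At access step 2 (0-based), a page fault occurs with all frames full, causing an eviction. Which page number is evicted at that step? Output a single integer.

Answer: 2

Derivation:
Step 0: ref 2 -> FAULT, frames=[2,-]
Step 1: ref 3 -> FAULT, frames=[2,3]
Step 2: ref 4 -> FAULT, evict 2, frames=[4,3]
At step 2: evicted page 2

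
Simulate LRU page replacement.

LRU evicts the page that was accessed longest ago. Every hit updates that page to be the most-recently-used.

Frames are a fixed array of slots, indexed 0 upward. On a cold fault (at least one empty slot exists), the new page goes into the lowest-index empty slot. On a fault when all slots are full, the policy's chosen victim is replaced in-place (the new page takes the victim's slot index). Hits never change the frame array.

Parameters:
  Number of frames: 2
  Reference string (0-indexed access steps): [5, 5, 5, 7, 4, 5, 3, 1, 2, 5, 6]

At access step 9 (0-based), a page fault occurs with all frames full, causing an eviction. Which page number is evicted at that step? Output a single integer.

Step 0: ref 5 -> FAULT, frames=[5,-]
Step 1: ref 5 -> HIT, frames=[5,-]
Step 2: ref 5 -> HIT, frames=[5,-]
Step 3: ref 7 -> FAULT, frames=[5,7]
Step 4: ref 4 -> FAULT, evict 5, frames=[4,7]
Step 5: ref 5 -> FAULT, evict 7, frames=[4,5]
Step 6: ref 3 -> FAULT, evict 4, frames=[3,5]
Step 7: ref 1 -> FAULT, evict 5, frames=[3,1]
Step 8: ref 2 -> FAULT, evict 3, frames=[2,1]
Step 9: ref 5 -> FAULT, evict 1, frames=[2,5]
At step 9: evicted page 1

Answer: 1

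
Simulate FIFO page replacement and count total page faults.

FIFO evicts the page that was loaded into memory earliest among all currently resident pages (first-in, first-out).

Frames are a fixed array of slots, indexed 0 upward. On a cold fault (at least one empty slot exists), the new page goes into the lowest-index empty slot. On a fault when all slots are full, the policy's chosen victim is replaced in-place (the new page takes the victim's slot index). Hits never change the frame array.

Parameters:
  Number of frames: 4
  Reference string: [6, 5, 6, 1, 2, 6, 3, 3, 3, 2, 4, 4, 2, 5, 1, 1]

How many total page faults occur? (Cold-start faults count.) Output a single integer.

Answer: 8

Derivation:
Step 0: ref 6 → FAULT, frames=[6,-,-,-]
Step 1: ref 5 → FAULT, frames=[6,5,-,-]
Step 2: ref 6 → HIT, frames=[6,5,-,-]
Step 3: ref 1 → FAULT, frames=[6,5,1,-]
Step 4: ref 2 → FAULT, frames=[6,5,1,2]
Step 5: ref 6 → HIT, frames=[6,5,1,2]
Step 6: ref 3 → FAULT (evict 6), frames=[3,5,1,2]
Step 7: ref 3 → HIT, frames=[3,5,1,2]
Step 8: ref 3 → HIT, frames=[3,5,1,2]
Step 9: ref 2 → HIT, frames=[3,5,1,2]
Step 10: ref 4 → FAULT (evict 5), frames=[3,4,1,2]
Step 11: ref 4 → HIT, frames=[3,4,1,2]
Step 12: ref 2 → HIT, frames=[3,4,1,2]
Step 13: ref 5 → FAULT (evict 1), frames=[3,4,5,2]
Step 14: ref 1 → FAULT (evict 2), frames=[3,4,5,1]
Step 15: ref 1 → HIT, frames=[3,4,5,1]
Total faults: 8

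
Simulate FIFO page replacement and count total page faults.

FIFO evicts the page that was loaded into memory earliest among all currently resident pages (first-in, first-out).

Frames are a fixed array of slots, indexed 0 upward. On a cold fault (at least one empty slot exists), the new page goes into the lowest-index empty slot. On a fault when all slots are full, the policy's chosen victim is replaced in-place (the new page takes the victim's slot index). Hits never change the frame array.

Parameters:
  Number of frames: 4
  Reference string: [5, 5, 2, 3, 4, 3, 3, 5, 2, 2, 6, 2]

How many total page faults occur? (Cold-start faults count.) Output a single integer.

Answer: 5

Derivation:
Step 0: ref 5 → FAULT, frames=[5,-,-,-]
Step 1: ref 5 → HIT, frames=[5,-,-,-]
Step 2: ref 2 → FAULT, frames=[5,2,-,-]
Step 3: ref 3 → FAULT, frames=[5,2,3,-]
Step 4: ref 4 → FAULT, frames=[5,2,3,4]
Step 5: ref 3 → HIT, frames=[5,2,3,4]
Step 6: ref 3 → HIT, frames=[5,2,3,4]
Step 7: ref 5 → HIT, frames=[5,2,3,4]
Step 8: ref 2 → HIT, frames=[5,2,3,4]
Step 9: ref 2 → HIT, frames=[5,2,3,4]
Step 10: ref 6 → FAULT (evict 5), frames=[6,2,3,4]
Step 11: ref 2 → HIT, frames=[6,2,3,4]
Total faults: 5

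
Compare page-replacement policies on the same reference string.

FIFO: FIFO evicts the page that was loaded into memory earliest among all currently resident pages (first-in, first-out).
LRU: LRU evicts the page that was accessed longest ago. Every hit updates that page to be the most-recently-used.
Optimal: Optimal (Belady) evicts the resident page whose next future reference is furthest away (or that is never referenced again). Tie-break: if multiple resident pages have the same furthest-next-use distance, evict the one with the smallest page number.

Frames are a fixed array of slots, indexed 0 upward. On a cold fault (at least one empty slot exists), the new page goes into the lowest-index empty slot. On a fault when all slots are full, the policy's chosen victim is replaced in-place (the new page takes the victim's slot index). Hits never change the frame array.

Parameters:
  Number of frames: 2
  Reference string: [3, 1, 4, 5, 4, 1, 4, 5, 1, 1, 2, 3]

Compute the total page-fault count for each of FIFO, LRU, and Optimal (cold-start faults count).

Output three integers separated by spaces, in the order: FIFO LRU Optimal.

--- FIFO ---
  step 0: ref 3 -> FAULT, frames=[3,-] (faults so far: 1)
  step 1: ref 1 -> FAULT, frames=[3,1] (faults so far: 2)
  step 2: ref 4 -> FAULT, evict 3, frames=[4,1] (faults so far: 3)
  step 3: ref 5 -> FAULT, evict 1, frames=[4,5] (faults so far: 4)
  step 4: ref 4 -> HIT, frames=[4,5] (faults so far: 4)
  step 5: ref 1 -> FAULT, evict 4, frames=[1,5] (faults so far: 5)
  step 6: ref 4 -> FAULT, evict 5, frames=[1,4] (faults so far: 6)
  step 7: ref 5 -> FAULT, evict 1, frames=[5,4] (faults so far: 7)
  step 8: ref 1 -> FAULT, evict 4, frames=[5,1] (faults so far: 8)
  step 9: ref 1 -> HIT, frames=[5,1] (faults so far: 8)
  step 10: ref 2 -> FAULT, evict 5, frames=[2,1] (faults so far: 9)
  step 11: ref 3 -> FAULT, evict 1, frames=[2,3] (faults so far: 10)
  FIFO total faults: 10
--- LRU ---
  step 0: ref 3 -> FAULT, frames=[3,-] (faults so far: 1)
  step 1: ref 1 -> FAULT, frames=[3,1] (faults so far: 2)
  step 2: ref 4 -> FAULT, evict 3, frames=[4,1] (faults so far: 3)
  step 3: ref 5 -> FAULT, evict 1, frames=[4,5] (faults so far: 4)
  step 4: ref 4 -> HIT, frames=[4,5] (faults so far: 4)
  step 5: ref 1 -> FAULT, evict 5, frames=[4,1] (faults so far: 5)
  step 6: ref 4 -> HIT, frames=[4,1] (faults so far: 5)
  step 7: ref 5 -> FAULT, evict 1, frames=[4,5] (faults so far: 6)
  step 8: ref 1 -> FAULT, evict 4, frames=[1,5] (faults so far: 7)
  step 9: ref 1 -> HIT, frames=[1,5] (faults so far: 7)
  step 10: ref 2 -> FAULT, evict 5, frames=[1,2] (faults so far: 8)
  step 11: ref 3 -> FAULT, evict 1, frames=[3,2] (faults so far: 9)
  LRU total faults: 9
--- Optimal ---
  step 0: ref 3 -> FAULT, frames=[3,-] (faults so far: 1)
  step 1: ref 1 -> FAULT, frames=[3,1] (faults so far: 2)
  step 2: ref 4 -> FAULT, evict 3, frames=[4,1] (faults so far: 3)
  step 3: ref 5 -> FAULT, evict 1, frames=[4,5] (faults so far: 4)
  step 4: ref 4 -> HIT, frames=[4,5] (faults so far: 4)
  step 5: ref 1 -> FAULT, evict 5, frames=[4,1] (faults so far: 5)
  step 6: ref 4 -> HIT, frames=[4,1] (faults so far: 5)
  step 7: ref 5 -> FAULT, evict 4, frames=[5,1] (faults so far: 6)
  step 8: ref 1 -> HIT, frames=[5,1] (faults so far: 6)
  step 9: ref 1 -> HIT, frames=[5,1] (faults so far: 6)
  step 10: ref 2 -> FAULT, evict 1, frames=[5,2] (faults so far: 7)
  step 11: ref 3 -> FAULT, evict 2, frames=[5,3] (faults so far: 8)
  Optimal total faults: 8

Answer: 10 9 8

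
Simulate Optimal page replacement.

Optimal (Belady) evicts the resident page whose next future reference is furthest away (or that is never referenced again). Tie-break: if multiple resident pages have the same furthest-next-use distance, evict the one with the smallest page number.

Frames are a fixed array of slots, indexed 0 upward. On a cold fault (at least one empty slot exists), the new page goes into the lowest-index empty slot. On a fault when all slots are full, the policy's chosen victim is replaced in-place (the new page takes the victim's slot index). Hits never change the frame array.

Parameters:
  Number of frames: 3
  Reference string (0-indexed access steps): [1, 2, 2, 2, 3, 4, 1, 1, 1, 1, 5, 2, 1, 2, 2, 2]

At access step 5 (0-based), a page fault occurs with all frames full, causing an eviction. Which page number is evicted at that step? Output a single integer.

Step 0: ref 1 -> FAULT, frames=[1,-,-]
Step 1: ref 2 -> FAULT, frames=[1,2,-]
Step 2: ref 2 -> HIT, frames=[1,2,-]
Step 3: ref 2 -> HIT, frames=[1,2,-]
Step 4: ref 3 -> FAULT, frames=[1,2,3]
Step 5: ref 4 -> FAULT, evict 3, frames=[1,2,4]
At step 5: evicted page 3

Answer: 3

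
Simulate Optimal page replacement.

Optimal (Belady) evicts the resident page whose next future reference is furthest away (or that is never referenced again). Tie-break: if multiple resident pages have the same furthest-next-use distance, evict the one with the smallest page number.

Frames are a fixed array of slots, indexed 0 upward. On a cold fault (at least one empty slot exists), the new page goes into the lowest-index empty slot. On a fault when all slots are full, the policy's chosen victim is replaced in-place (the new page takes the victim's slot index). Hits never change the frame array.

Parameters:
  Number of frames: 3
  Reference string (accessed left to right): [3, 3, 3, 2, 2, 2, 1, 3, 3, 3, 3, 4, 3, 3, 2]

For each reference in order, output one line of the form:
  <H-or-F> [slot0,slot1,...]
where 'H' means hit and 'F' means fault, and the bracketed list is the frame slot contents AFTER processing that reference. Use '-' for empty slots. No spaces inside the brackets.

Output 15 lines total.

F [3,-,-]
H [3,-,-]
H [3,-,-]
F [3,2,-]
H [3,2,-]
H [3,2,-]
F [3,2,1]
H [3,2,1]
H [3,2,1]
H [3,2,1]
H [3,2,1]
F [3,2,4]
H [3,2,4]
H [3,2,4]
H [3,2,4]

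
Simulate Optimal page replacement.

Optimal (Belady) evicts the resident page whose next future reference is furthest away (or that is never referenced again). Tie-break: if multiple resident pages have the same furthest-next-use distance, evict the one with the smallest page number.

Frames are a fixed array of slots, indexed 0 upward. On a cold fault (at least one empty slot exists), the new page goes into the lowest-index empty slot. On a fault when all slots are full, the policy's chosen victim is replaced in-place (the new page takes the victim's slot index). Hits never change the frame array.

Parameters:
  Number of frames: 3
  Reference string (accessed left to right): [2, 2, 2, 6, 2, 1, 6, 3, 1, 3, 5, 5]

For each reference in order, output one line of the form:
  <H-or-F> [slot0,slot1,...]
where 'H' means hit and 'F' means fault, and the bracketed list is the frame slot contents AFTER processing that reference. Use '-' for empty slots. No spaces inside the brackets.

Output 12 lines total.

F [2,-,-]
H [2,-,-]
H [2,-,-]
F [2,6,-]
H [2,6,-]
F [2,6,1]
H [2,6,1]
F [3,6,1]
H [3,6,1]
H [3,6,1]
F [3,6,5]
H [3,6,5]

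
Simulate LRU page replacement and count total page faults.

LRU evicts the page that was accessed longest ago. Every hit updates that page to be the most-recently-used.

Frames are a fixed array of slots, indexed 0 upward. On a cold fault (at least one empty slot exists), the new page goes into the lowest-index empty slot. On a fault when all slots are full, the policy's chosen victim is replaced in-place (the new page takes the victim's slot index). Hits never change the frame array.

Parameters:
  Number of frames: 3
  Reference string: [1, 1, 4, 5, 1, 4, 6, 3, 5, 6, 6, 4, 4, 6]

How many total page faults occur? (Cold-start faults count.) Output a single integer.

Step 0: ref 1 → FAULT, frames=[1,-,-]
Step 1: ref 1 → HIT, frames=[1,-,-]
Step 2: ref 4 → FAULT, frames=[1,4,-]
Step 3: ref 5 → FAULT, frames=[1,4,5]
Step 4: ref 1 → HIT, frames=[1,4,5]
Step 5: ref 4 → HIT, frames=[1,4,5]
Step 6: ref 6 → FAULT (evict 5), frames=[1,4,6]
Step 7: ref 3 → FAULT (evict 1), frames=[3,4,6]
Step 8: ref 5 → FAULT (evict 4), frames=[3,5,6]
Step 9: ref 6 → HIT, frames=[3,5,6]
Step 10: ref 6 → HIT, frames=[3,5,6]
Step 11: ref 4 → FAULT (evict 3), frames=[4,5,6]
Step 12: ref 4 → HIT, frames=[4,5,6]
Step 13: ref 6 → HIT, frames=[4,5,6]
Total faults: 7

Answer: 7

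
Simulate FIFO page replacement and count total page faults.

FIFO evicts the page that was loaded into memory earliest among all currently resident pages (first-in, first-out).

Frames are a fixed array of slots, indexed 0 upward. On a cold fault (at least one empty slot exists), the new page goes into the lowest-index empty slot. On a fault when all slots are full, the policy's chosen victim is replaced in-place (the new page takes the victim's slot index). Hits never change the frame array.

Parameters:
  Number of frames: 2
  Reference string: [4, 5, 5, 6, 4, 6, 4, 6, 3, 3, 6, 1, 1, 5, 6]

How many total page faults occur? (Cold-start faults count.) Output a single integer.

Step 0: ref 4 → FAULT, frames=[4,-]
Step 1: ref 5 → FAULT, frames=[4,5]
Step 2: ref 5 → HIT, frames=[4,5]
Step 3: ref 6 → FAULT (evict 4), frames=[6,5]
Step 4: ref 4 → FAULT (evict 5), frames=[6,4]
Step 5: ref 6 → HIT, frames=[6,4]
Step 6: ref 4 → HIT, frames=[6,4]
Step 7: ref 6 → HIT, frames=[6,4]
Step 8: ref 3 → FAULT (evict 6), frames=[3,4]
Step 9: ref 3 → HIT, frames=[3,4]
Step 10: ref 6 → FAULT (evict 4), frames=[3,6]
Step 11: ref 1 → FAULT (evict 3), frames=[1,6]
Step 12: ref 1 → HIT, frames=[1,6]
Step 13: ref 5 → FAULT (evict 6), frames=[1,5]
Step 14: ref 6 → FAULT (evict 1), frames=[6,5]
Total faults: 9

Answer: 9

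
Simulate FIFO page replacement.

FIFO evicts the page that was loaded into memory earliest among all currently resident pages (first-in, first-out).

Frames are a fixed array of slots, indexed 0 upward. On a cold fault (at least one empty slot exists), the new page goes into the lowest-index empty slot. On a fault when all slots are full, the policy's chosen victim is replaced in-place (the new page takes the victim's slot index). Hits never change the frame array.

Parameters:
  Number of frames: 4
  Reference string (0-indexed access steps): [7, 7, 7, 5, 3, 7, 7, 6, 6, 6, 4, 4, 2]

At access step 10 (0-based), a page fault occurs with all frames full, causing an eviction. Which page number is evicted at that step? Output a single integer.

Step 0: ref 7 -> FAULT, frames=[7,-,-,-]
Step 1: ref 7 -> HIT, frames=[7,-,-,-]
Step 2: ref 7 -> HIT, frames=[7,-,-,-]
Step 3: ref 5 -> FAULT, frames=[7,5,-,-]
Step 4: ref 3 -> FAULT, frames=[7,5,3,-]
Step 5: ref 7 -> HIT, frames=[7,5,3,-]
Step 6: ref 7 -> HIT, frames=[7,5,3,-]
Step 7: ref 6 -> FAULT, frames=[7,5,3,6]
Step 8: ref 6 -> HIT, frames=[7,5,3,6]
Step 9: ref 6 -> HIT, frames=[7,5,3,6]
Step 10: ref 4 -> FAULT, evict 7, frames=[4,5,3,6]
At step 10: evicted page 7

Answer: 7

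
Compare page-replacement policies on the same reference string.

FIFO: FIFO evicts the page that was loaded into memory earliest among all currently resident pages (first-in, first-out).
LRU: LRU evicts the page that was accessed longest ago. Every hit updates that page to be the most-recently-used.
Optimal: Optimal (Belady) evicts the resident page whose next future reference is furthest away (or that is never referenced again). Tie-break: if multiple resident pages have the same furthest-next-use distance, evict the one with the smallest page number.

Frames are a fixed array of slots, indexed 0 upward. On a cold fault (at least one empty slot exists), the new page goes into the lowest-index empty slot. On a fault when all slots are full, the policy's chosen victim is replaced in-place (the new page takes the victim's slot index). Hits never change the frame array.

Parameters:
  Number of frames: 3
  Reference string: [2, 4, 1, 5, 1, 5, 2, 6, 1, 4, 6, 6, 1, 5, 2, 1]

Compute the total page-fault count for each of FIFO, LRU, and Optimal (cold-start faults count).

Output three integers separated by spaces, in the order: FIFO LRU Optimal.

--- FIFO ---
  step 0: ref 2 -> FAULT, frames=[2,-,-] (faults so far: 1)
  step 1: ref 4 -> FAULT, frames=[2,4,-] (faults so far: 2)
  step 2: ref 1 -> FAULT, frames=[2,4,1] (faults so far: 3)
  step 3: ref 5 -> FAULT, evict 2, frames=[5,4,1] (faults so far: 4)
  step 4: ref 1 -> HIT, frames=[5,4,1] (faults so far: 4)
  step 5: ref 5 -> HIT, frames=[5,4,1] (faults so far: 4)
  step 6: ref 2 -> FAULT, evict 4, frames=[5,2,1] (faults so far: 5)
  step 7: ref 6 -> FAULT, evict 1, frames=[5,2,6] (faults so far: 6)
  step 8: ref 1 -> FAULT, evict 5, frames=[1,2,6] (faults so far: 7)
  step 9: ref 4 -> FAULT, evict 2, frames=[1,4,6] (faults so far: 8)
  step 10: ref 6 -> HIT, frames=[1,4,6] (faults so far: 8)
  step 11: ref 6 -> HIT, frames=[1,4,6] (faults so far: 8)
  step 12: ref 1 -> HIT, frames=[1,4,6] (faults so far: 8)
  step 13: ref 5 -> FAULT, evict 6, frames=[1,4,5] (faults so far: 9)
  step 14: ref 2 -> FAULT, evict 1, frames=[2,4,5] (faults so far: 10)
  step 15: ref 1 -> FAULT, evict 4, frames=[2,1,5] (faults so far: 11)
  FIFO total faults: 11
--- LRU ---
  step 0: ref 2 -> FAULT, frames=[2,-,-] (faults so far: 1)
  step 1: ref 4 -> FAULT, frames=[2,4,-] (faults so far: 2)
  step 2: ref 1 -> FAULT, frames=[2,4,1] (faults so far: 3)
  step 3: ref 5 -> FAULT, evict 2, frames=[5,4,1] (faults so far: 4)
  step 4: ref 1 -> HIT, frames=[5,4,1] (faults so far: 4)
  step 5: ref 5 -> HIT, frames=[5,4,1] (faults so far: 4)
  step 6: ref 2 -> FAULT, evict 4, frames=[5,2,1] (faults so far: 5)
  step 7: ref 6 -> FAULT, evict 1, frames=[5,2,6] (faults so far: 6)
  step 8: ref 1 -> FAULT, evict 5, frames=[1,2,6] (faults so far: 7)
  step 9: ref 4 -> FAULT, evict 2, frames=[1,4,6] (faults so far: 8)
  step 10: ref 6 -> HIT, frames=[1,4,6] (faults so far: 8)
  step 11: ref 6 -> HIT, frames=[1,4,6] (faults so far: 8)
  step 12: ref 1 -> HIT, frames=[1,4,6] (faults so far: 8)
  step 13: ref 5 -> FAULT, evict 4, frames=[1,5,6] (faults so far: 9)
  step 14: ref 2 -> FAULT, evict 6, frames=[1,5,2] (faults so far: 10)
  step 15: ref 1 -> HIT, frames=[1,5,2] (faults so far: 10)
  LRU total faults: 10
--- Optimal ---
  step 0: ref 2 -> FAULT, frames=[2,-,-] (faults so far: 1)
  step 1: ref 4 -> FAULT, frames=[2,4,-] (faults so far: 2)
  step 2: ref 1 -> FAULT, frames=[2,4,1] (faults so far: 3)
  step 3: ref 5 -> FAULT, evict 4, frames=[2,5,1] (faults so far: 4)
  step 4: ref 1 -> HIT, frames=[2,5,1] (faults so far: 4)
  step 5: ref 5 -> HIT, frames=[2,5,1] (faults so far: 4)
  step 6: ref 2 -> HIT, frames=[2,5,1] (faults so far: 4)
  step 7: ref 6 -> FAULT, evict 2, frames=[6,5,1] (faults so far: 5)
  step 8: ref 1 -> HIT, frames=[6,5,1] (faults so far: 5)
  step 9: ref 4 -> FAULT, evict 5, frames=[6,4,1] (faults so far: 6)
  step 10: ref 6 -> HIT, frames=[6,4,1] (faults so far: 6)
  step 11: ref 6 -> HIT, frames=[6,4,1] (faults so far: 6)
  step 12: ref 1 -> HIT, frames=[6,4,1] (faults so far: 6)
  step 13: ref 5 -> FAULT, evict 4, frames=[6,5,1] (faults so far: 7)
  step 14: ref 2 -> FAULT, evict 5, frames=[6,2,1] (faults so far: 8)
  step 15: ref 1 -> HIT, frames=[6,2,1] (faults so far: 8)
  Optimal total faults: 8

Answer: 11 10 8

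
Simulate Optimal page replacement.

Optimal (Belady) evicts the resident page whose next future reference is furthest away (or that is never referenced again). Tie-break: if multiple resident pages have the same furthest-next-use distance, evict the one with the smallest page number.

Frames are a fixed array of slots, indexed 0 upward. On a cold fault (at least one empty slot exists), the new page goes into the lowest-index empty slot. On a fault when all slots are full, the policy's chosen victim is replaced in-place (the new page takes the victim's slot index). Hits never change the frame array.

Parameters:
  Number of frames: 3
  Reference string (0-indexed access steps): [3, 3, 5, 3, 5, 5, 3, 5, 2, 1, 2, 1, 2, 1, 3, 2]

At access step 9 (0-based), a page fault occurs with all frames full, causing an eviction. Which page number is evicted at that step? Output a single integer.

Answer: 5

Derivation:
Step 0: ref 3 -> FAULT, frames=[3,-,-]
Step 1: ref 3 -> HIT, frames=[3,-,-]
Step 2: ref 5 -> FAULT, frames=[3,5,-]
Step 3: ref 3 -> HIT, frames=[3,5,-]
Step 4: ref 5 -> HIT, frames=[3,5,-]
Step 5: ref 5 -> HIT, frames=[3,5,-]
Step 6: ref 3 -> HIT, frames=[3,5,-]
Step 7: ref 5 -> HIT, frames=[3,5,-]
Step 8: ref 2 -> FAULT, frames=[3,5,2]
Step 9: ref 1 -> FAULT, evict 5, frames=[3,1,2]
At step 9: evicted page 5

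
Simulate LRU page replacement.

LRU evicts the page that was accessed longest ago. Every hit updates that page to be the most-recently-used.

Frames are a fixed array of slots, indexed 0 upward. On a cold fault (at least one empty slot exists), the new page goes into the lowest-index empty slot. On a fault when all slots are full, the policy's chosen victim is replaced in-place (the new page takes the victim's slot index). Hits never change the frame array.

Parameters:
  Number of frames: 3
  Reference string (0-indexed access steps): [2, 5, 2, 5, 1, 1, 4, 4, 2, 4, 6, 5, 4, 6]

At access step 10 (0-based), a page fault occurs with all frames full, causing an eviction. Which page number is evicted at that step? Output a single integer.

Step 0: ref 2 -> FAULT, frames=[2,-,-]
Step 1: ref 5 -> FAULT, frames=[2,5,-]
Step 2: ref 2 -> HIT, frames=[2,5,-]
Step 3: ref 5 -> HIT, frames=[2,5,-]
Step 4: ref 1 -> FAULT, frames=[2,5,1]
Step 5: ref 1 -> HIT, frames=[2,5,1]
Step 6: ref 4 -> FAULT, evict 2, frames=[4,5,1]
Step 7: ref 4 -> HIT, frames=[4,5,1]
Step 8: ref 2 -> FAULT, evict 5, frames=[4,2,1]
Step 9: ref 4 -> HIT, frames=[4,2,1]
Step 10: ref 6 -> FAULT, evict 1, frames=[4,2,6]
At step 10: evicted page 1

Answer: 1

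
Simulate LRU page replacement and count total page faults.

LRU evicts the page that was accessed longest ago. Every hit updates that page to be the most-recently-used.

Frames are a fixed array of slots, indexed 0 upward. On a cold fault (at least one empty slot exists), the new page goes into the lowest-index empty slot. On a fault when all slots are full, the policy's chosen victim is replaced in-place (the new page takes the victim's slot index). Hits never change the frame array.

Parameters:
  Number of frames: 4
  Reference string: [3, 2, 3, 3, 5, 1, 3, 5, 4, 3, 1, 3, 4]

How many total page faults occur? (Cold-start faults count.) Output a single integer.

Answer: 5

Derivation:
Step 0: ref 3 → FAULT, frames=[3,-,-,-]
Step 1: ref 2 → FAULT, frames=[3,2,-,-]
Step 2: ref 3 → HIT, frames=[3,2,-,-]
Step 3: ref 3 → HIT, frames=[3,2,-,-]
Step 4: ref 5 → FAULT, frames=[3,2,5,-]
Step 5: ref 1 → FAULT, frames=[3,2,5,1]
Step 6: ref 3 → HIT, frames=[3,2,5,1]
Step 7: ref 5 → HIT, frames=[3,2,5,1]
Step 8: ref 4 → FAULT (evict 2), frames=[3,4,5,1]
Step 9: ref 3 → HIT, frames=[3,4,5,1]
Step 10: ref 1 → HIT, frames=[3,4,5,1]
Step 11: ref 3 → HIT, frames=[3,4,5,1]
Step 12: ref 4 → HIT, frames=[3,4,5,1]
Total faults: 5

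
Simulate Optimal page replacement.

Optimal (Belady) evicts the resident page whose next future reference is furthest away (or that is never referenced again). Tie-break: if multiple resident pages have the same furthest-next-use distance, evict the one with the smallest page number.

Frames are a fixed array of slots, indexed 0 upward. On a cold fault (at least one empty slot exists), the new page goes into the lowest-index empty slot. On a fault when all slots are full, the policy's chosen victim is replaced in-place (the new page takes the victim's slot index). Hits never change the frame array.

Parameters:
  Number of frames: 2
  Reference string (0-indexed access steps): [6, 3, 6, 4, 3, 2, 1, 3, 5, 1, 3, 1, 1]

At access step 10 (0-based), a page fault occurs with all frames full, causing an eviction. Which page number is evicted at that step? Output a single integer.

Answer: 5

Derivation:
Step 0: ref 6 -> FAULT, frames=[6,-]
Step 1: ref 3 -> FAULT, frames=[6,3]
Step 2: ref 6 -> HIT, frames=[6,3]
Step 3: ref 4 -> FAULT, evict 6, frames=[4,3]
Step 4: ref 3 -> HIT, frames=[4,3]
Step 5: ref 2 -> FAULT, evict 4, frames=[2,3]
Step 6: ref 1 -> FAULT, evict 2, frames=[1,3]
Step 7: ref 3 -> HIT, frames=[1,3]
Step 8: ref 5 -> FAULT, evict 3, frames=[1,5]
Step 9: ref 1 -> HIT, frames=[1,5]
Step 10: ref 3 -> FAULT, evict 5, frames=[1,3]
At step 10: evicted page 5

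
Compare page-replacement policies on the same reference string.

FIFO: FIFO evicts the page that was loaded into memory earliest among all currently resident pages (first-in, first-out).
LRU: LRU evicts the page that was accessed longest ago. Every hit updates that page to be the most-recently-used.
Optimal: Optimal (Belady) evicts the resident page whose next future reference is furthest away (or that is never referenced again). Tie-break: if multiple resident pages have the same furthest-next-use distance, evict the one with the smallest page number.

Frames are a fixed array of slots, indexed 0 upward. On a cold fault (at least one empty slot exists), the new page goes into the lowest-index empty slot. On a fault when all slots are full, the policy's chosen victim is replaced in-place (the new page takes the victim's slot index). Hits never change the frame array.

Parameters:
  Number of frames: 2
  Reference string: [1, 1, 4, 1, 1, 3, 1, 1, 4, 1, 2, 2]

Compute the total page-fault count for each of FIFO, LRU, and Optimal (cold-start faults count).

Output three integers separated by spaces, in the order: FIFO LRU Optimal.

Answer: 6 5 5

Derivation:
--- FIFO ---
  step 0: ref 1 -> FAULT, frames=[1,-] (faults so far: 1)
  step 1: ref 1 -> HIT, frames=[1,-] (faults so far: 1)
  step 2: ref 4 -> FAULT, frames=[1,4] (faults so far: 2)
  step 3: ref 1 -> HIT, frames=[1,4] (faults so far: 2)
  step 4: ref 1 -> HIT, frames=[1,4] (faults so far: 2)
  step 5: ref 3 -> FAULT, evict 1, frames=[3,4] (faults so far: 3)
  step 6: ref 1 -> FAULT, evict 4, frames=[3,1] (faults so far: 4)
  step 7: ref 1 -> HIT, frames=[3,1] (faults so far: 4)
  step 8: ref 4 -> FAULT, evict 3, frames=[4,1] (faults so far: 5)
  step 9: ref 1 -> HIT, frames=[4,1] (faults so far: 5)
  step 10: ref 2 -> FAULT, evict 1, frames=[4,2] (faults so far: 6)
  step 11: ref 2 -> HIT, frames=[4,2] (faults so far: 6)
  FIFO total faults: 6
--- LRU ---
  step 0: ref 1 -> FAULT, frames=[1,-] (faults so far: 1)
  step 1: ref 1 -> HIT, frames=[1,-] (faults so far: 1)
  step 2: ref 4 -> FAULT, frames=[1,4] (faults so far: 2)
  step 3: ref 1 -> HIT, frames=[1,4] (faults so far: 2)
  step 4: ref 1 -> HIT, frames=[1,4] (faults so far: 2)
  step 5: ref 3 -> FAULT, evict 4, frames=[1,3] (faults so far: 3)
  step 6: ref 1 -> HIT, frames=[1,3] (faults so far: 3)
  step 7: ref 1 -> HIT, frames=[1,3] (faults so far: 3)
  step 8: ref 4 -> FAULT, evict 3, frames=[1,4] (faults so far: 4)
  step 9: ref 1 -> HIT, frames=[1,4] (faults so far: 4)
  step 10: ref 2 -> FAULT, evict 4, frames=[1,2] (faults so far: 5)
  step 11: ref 2 -> HIT, frames=[1,2] (faults so far: 5)
  LRU total faults: 5
--- Optimal ---
  step 0: ref 1 -> FAULT, frames=[1,-] (faults so far: 1)
  step 1: ref 1 -> HIT, frames=[1,-] (faults so far: 1)
  step 2: ref 4 -> FAULT, frames=[1,4] (faults so far: 2)
  step 3: ref 1 -> HIT, frames=[1,4] (faults so far: 2)
  step 4: ref 1 -> HIT, frames=[1,4] (faults so far: 2)
  step 5: ref 3 -> FAULT, evict 4, frames=[1,3] (faults so far: 3)
  step 6: ref 1 -> HIT, frames=[1,3] (faults so far: 3)
  step 7: ref 1 -> HIT, frames=[1,3] (faults so far: 3)
  step 8: ref 4 -> FAULT, evict 3, frames=[1,4] (faults so far: 4)
  step 9: ref 1 -> HIT, frames=[1,4] (faults so far: 4)
  step 10: ref 2 -> FAULT, evict 1, frames=[2,4] (faults so far: 5)
  step 11: ref 2 -> HIT, frames=[2,4] (faults so far: 5)
  Optimal total faults: 5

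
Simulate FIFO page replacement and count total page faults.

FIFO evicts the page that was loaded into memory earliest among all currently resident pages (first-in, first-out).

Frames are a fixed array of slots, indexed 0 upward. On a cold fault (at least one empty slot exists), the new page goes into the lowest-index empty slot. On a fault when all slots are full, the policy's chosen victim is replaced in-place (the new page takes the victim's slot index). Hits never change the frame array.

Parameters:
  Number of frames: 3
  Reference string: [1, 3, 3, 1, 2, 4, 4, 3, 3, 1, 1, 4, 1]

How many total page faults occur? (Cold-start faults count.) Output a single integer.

Answer: 5

Derivation:
Step 0: ref 1 → FAULT, frames=[1,-,-]
Step 1: ref 3 → FAULT, frames=[1,3,-]
Step 2: ref 3 → HIT, frames=[1,3,-]
Step 3: ref 1 → HIT, frames=[1,3,-]
Step 4: ref 2 → FAULT, frames=[1,3,2]
Step 5: ref 4 → FAULT (evict 1), frames=[4,3,2]
Step 6: ref 4 → HIT, frames=[4,3,2]
Step 7: ref 3 → HIT, frames=[4,3,2]
Step 8: ref 3 → HIT, frames=[4,3,2]
Step 9: ref 1 → FAULT (evict 3), frames=[4,1,2]
Step 10: ref 1 → HIT, frames=[4,1,2]
Step 11: ref 4 → HIT, frames=[4,1,2]
Step 12: ref 1 → HIT, frames=[4,1,2]
Total faults: 5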